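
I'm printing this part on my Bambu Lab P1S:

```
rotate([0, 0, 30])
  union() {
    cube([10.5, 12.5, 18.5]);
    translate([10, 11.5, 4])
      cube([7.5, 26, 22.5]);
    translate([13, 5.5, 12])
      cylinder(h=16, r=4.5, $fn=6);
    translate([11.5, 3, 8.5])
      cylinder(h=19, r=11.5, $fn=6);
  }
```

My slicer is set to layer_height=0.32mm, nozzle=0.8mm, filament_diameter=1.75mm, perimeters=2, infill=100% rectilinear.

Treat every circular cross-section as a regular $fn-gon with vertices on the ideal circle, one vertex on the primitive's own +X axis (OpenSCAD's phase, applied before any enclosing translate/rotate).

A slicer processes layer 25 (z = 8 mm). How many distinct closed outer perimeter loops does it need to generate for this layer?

1

At z = 8 mm: the cube is present — its section is the full 10.5×12.5 rectangle; the cube at (10, 11.5) is present — its section is the full 7.5×26 rectangle; the cylinder at (13, 5.5) does not reach this height (z outside [12, 28]); the cylinder at (11.5, 3) is absent (z outside [8.5, 27.5]); Merging all regions: the regions partially overlap (shared area 0.50 mm²), so overlapping operands fuse into one piece — 1 connected region; (whole slice rotated 30° about Z — lengths, areas and connectivity unchanged). The result has 1 disconnected region.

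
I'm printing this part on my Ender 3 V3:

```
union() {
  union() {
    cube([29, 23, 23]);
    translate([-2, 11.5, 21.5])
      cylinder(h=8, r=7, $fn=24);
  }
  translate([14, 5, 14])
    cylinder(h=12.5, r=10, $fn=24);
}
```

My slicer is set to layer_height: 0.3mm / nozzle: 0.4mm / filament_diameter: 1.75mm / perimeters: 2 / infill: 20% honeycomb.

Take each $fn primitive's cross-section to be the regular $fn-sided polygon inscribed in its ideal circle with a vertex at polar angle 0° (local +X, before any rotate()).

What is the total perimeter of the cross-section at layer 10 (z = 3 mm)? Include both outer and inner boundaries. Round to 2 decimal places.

104.00 mm

At z = 3 mm: the cube (footprint 29×23) is included at this height (perimeter 104.00 mm); the cylinder at (-2, 11.5) is absent (z outside [21.5, 29.5]); Taking the union: only the 29×23 cube is present, so the union is just that shape — boundary = 104.00 mm; the cylinder at (14, 5) is not intersected at this z (z outside [14, 26.5]); Taking the union: only that combined region is present, so the union is just that shape — boundary = 104.00 mm. Overall, the cross-section is a single solid region. Total boundary length (outer) = 104.00 mm.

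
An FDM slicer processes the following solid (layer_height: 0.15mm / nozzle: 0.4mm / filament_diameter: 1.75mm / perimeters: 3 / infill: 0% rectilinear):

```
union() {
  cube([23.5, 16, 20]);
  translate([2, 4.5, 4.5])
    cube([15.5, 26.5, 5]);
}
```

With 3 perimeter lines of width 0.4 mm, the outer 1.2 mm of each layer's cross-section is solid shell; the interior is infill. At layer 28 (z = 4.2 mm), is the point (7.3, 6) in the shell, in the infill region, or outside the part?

At z = 4.2 mm: the 23.5×16 cube contributes its full rectangle; the cube at (2, 4.5) does not reach this height (z outside [4.5, 9.5]); Combining (union): only the 23.5×16 cube is present, so the union is just that shape — 1 connected region. Overall, the cross-section is a single solid region. The nearest boundary edge runs (0.00, 0.00)→(23.50, 0.00); distance from the point to it = 6.00 mm. The point is inside the cross-section and 6.00 mm from the nearest boundary — more than the 1.2 mm shell width (3 × 0.4), so it's in the infill interior.

infill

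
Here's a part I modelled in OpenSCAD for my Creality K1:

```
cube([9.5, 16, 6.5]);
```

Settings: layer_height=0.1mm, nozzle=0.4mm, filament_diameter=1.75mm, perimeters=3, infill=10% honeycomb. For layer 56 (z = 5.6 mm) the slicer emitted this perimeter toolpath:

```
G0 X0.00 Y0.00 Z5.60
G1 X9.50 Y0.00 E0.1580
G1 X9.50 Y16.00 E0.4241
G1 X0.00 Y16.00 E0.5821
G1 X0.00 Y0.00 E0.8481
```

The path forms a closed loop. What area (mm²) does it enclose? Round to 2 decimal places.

Apply the shoelace formula to the sequence of (X, Y) vertices; enclosed area = 152.00 mm².

152.00 mm²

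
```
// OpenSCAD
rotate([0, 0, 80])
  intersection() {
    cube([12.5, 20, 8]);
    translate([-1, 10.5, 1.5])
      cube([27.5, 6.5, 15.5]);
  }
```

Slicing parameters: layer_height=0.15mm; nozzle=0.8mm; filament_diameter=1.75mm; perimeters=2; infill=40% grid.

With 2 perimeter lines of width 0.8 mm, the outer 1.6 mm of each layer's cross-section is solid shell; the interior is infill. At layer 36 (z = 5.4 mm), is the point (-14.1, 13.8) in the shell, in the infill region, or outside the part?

shell

At z = 5.4 mm: the cube is present — its section is the full 12.5×20 rectangle; the cube at (-1, 10.5) is present — its section is the full 27.5×6.5 rectangle; Taking the intersection: the 27.5×6.5 cube at (-1, 10.5) partially overlaps the 12.5×20 cube; clipping to the common part keeps 81.25 mm² — 1 connected region; (whole slice rotated 80° about Z — lengths, areas and connectivity unchanged). Overall, the cross-section is a single solid region. Undo the 80° rotation: the query point maps to (11.142, 16.282) in the un-rotated model frame. The nearest boundary edge runs (0.00, 17.00)→(12.50, 17.00); distance from the point to it = 0.72 mm. The point is inside the cross-section, 0.72 mm from the nearest boundary — within the 1.6 mm shell band (2 × 0.8).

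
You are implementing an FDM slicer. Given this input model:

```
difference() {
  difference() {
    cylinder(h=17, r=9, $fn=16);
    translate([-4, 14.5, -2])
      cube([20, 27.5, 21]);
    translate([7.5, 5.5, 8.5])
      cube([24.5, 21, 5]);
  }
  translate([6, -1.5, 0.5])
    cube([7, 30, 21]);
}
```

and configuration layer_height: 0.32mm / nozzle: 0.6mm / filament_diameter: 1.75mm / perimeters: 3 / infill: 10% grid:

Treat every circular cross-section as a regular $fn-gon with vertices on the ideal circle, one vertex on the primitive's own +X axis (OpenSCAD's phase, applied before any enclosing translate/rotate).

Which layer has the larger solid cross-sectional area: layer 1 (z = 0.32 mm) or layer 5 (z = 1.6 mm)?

Layer 1 (z = 0.32): the cylinder: section is a regular 16-gon, circumradius r=9 (area = (16/2)·9.000²·sin(360°/16) = 247.98 mm²); the cube at (-4, 14.5) (footprint 20×27.5) is included at this height (area 550.00 mm²); the cube at (7.5, 5.5) is not intersected at this z (z outside [8.5, 13.5]); Subtracting the remaining from the first: starting from the r=9 cylinder (247.98 mm²), the 20×27.5 cube at (-4, 14.5) misses the remaining region (no effect) — area = 247.98 mm²; the cube at (6, -1.5) is absent (z outside [0.5, 21.5]); After the difference (first − rest): none of the subtracted shapes is present at this height, so that combined region is unchanged — area = 247.98 mm². So its area = 247.98 mm². Layer 5 (z = 1.6): the cylinder: section is a regular 16-gon, circumradius r=9 (area = (16/2)·9.000²·sin(360°/16) = 247.98 mm²); the cube at (-4, 14.5) (footprint 20×27.5) is included at this height (area 550.00 mm²); the cube at (7.5, 5.5) is not intersected at this z (z outside [8.5, 13.5]); Subtracting the remaining from the first: starting from the r=9 cylinder (247.98 mm²), the 20×27.5 cube at (-4, 14.5) misses the remaining region (no effect) — area = 247.98 mm²; the 7×30 cube at (6, -1.5) contributes its full rectangle (area 210.00 mm²); After the difference (first − rest): starting from that combined region (247.98 mm²), the 7×30 cube at (6, -1.5) partially overlaps it — only the 17.38 mm² overlap (of its 210.00 mm²) is removed, clipping the outline — area = 230.59 mm². So its area = 230.59 mm². Layer 1 is larger (247.98 vs 230.59 mm²).

layer 1 (z = 0.32 mm)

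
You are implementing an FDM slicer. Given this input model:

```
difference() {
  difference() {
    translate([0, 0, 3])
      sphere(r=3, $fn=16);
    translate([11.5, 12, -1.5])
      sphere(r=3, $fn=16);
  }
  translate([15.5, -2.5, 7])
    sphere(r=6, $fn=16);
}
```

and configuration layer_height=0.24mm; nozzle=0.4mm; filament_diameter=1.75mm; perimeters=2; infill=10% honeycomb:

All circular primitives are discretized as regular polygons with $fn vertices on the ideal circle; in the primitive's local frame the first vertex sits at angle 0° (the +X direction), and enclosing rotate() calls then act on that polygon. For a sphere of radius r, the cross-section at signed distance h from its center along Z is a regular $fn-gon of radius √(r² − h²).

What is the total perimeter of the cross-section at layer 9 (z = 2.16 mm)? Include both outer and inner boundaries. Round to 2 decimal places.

At z = 2.16 mm: the r=3 sphere slices to a regular 16-gon of circumradius 2.880 (√(r²−h²) with h=0.84 from center) (perimeter = 2·16·2.880·sin(180°/16) = 17.98 mm); the sphere at (11.5, 12) is not intersected at this z (|z−center|=3.660 > r=3); After the difference (first − rest): none of the subtracted shapes is present at this height, so the r=3 sphere is unchanged — boundary = 17.98 mm; the r=6 sphere at (15.5, -2.5) slices to a regular 16-gon of circumradius 3.546 (√(r²−h²) with h=4.84 from center) (perimeter = 2·16·3.546·sin(180°/16) = 22.14 mm); After the difference (first − rest): starting from the result so far, the r=6 sphere at (15.5, -2.5) misses the remaining region (no effect) — boundary = 17.98 mm. Overall, the cross-section is a single solid region. Total boundary length (outer) = 17.98 mm.

17.98 mm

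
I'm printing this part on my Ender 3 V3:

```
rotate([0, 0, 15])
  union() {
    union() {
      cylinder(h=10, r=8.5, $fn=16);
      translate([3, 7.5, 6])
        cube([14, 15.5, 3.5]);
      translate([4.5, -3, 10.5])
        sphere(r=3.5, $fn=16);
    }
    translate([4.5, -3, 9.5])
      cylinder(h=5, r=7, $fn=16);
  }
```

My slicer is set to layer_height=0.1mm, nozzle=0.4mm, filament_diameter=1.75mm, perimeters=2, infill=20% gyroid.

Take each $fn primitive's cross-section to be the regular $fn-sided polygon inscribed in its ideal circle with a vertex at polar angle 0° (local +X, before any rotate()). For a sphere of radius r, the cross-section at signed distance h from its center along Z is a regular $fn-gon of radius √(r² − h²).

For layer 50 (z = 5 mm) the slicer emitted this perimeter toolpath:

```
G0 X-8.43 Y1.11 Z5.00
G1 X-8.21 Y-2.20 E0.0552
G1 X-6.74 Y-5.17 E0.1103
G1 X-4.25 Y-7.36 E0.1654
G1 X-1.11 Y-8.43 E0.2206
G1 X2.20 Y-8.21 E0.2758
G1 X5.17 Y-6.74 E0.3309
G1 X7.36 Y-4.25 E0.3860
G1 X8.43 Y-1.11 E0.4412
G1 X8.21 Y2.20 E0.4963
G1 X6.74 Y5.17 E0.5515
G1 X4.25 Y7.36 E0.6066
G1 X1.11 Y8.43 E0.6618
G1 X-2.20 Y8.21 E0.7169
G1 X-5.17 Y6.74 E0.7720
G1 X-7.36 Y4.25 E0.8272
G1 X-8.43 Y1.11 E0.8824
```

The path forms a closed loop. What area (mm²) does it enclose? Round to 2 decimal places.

221.14 mm²

Apply the shoelace formula to the sequence of (X, Y) vertices; enclosed area = 221.14 mm².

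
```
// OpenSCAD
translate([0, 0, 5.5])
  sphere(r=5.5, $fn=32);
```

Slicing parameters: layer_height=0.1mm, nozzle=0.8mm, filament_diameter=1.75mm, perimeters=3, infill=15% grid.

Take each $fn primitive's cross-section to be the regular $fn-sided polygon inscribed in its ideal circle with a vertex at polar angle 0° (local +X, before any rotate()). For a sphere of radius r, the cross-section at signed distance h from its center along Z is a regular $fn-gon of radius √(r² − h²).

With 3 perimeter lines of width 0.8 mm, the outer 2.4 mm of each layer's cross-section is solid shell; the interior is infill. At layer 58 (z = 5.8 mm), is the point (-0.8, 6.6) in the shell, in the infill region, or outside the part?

outside

At z = 5.8 mm: the r=5.5 sphere contributes a regular 32-gon of circumradius √(5.5²−0.3²) = 5.492. Overall, the cross-section is a single solid region. The nearest boundary edge runs (0.00, 5.49)→(-1.07, 5.39); distance from the point to it = 1.18 mm. The point is not inside any of the regions above, so it lies outside the cross-section (1.18 mm from the nearest boundary).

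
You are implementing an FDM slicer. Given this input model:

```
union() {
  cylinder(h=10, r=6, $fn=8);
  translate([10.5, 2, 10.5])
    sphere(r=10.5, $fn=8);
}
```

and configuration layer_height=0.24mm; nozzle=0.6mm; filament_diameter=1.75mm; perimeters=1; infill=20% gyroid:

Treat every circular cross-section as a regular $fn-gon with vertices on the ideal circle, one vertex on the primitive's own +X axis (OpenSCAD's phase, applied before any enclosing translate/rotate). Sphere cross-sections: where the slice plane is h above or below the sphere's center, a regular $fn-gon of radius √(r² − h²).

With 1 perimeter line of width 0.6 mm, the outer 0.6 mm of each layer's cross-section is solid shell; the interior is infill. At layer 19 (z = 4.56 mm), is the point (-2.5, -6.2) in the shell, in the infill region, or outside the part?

At z = 4.56 mm: the r=6 cylinder contributes a regular 8-gon of circumradius 6; the r=10.5 sphere at (10.5, 2) contributes a regular 8-gon of circumradius √(10.5²−5.94²) = 8.658; Taking the union: the regions partially overlap (shared area 19.12 mm²), so overlapping operands fuse into one piece — 1 connected region. Overall, the cross-section is a single solid region. The nearest boundary edge runs (-0.00, -6.00)→(-4.24, -4.24); distance from the point to it = 1.14 mm. The point is not inside any of the regions above, so it lies outside the cross-section (1.14 mm from the nearest boundary).

outside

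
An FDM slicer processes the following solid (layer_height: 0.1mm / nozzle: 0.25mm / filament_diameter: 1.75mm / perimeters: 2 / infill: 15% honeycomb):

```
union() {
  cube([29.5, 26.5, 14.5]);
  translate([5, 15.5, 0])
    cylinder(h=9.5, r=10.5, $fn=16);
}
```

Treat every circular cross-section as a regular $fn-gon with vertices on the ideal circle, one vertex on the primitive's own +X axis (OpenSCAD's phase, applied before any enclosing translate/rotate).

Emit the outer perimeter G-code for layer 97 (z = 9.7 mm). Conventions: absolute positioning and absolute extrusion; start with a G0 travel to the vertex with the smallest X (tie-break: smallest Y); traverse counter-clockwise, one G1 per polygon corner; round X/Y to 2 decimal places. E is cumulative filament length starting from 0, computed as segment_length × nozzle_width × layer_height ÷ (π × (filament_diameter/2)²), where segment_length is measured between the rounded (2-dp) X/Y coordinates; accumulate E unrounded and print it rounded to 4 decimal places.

At z = 9.7 mm: the 29.5×26.5 cube contributes its full rectangle; the cylinder at (5, 15.5) is absent (z outside [0, 9.5]); Taking the union: only the 29.5×26.5 cube is present, so the union is just that shape — 1 connected region. The outline is a single polygon with 4 vertices. Extrusion per mm of travel: 0.25 × 0.1 / (π × 0.875²) = 0.010394. Accumulating E over each segment gives final E = 1.1641.

G0 X0.00 Y0.00 Z9.70
G1 X29.50 Y0.00 E0.3066
G1 X29.50 Y26.50 E0.5821
G1 X0.00 Y26.50 E0.8887
G1 X0.00 Y0.00 E1.1641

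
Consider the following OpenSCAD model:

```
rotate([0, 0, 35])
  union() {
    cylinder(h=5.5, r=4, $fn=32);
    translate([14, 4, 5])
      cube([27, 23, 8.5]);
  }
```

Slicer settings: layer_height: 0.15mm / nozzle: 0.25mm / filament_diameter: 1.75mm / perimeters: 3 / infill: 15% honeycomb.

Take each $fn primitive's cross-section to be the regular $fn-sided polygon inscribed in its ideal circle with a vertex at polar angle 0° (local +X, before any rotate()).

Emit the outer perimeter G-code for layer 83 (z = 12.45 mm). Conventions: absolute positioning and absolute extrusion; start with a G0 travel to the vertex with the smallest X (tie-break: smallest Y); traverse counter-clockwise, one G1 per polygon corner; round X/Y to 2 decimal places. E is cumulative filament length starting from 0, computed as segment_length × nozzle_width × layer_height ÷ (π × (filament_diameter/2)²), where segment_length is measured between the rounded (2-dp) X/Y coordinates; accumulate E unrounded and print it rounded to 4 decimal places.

G0 X-4.02 Y30.15 Z12.45
G1 X9.17 Y11.31 E0.3586
G1 X31.29 Y26.79 E0.7795
G1 X18.10 Y45.63 E1.1380
G1 X-4.02 Y30.15 E1.5590

At z = 12.45 mm: the cylinder is not intersected at this z (z outside [0, 5.5]); the 27×23 cube at (14, 4) contributes its full rectangle; Combining (union): only the 27×23 cube at (14, 4) is present, so the union is just that shape — 1 connected region; (rotated 35° about Z; rotation is an isometry so areas/perimeters/island counts are preserved). The outline is a single polygon with 4 vertices. Extrusion per mm of travel: 0.25 × 0.15 / (π × 0.875²) = 0.015591. Accumulating E over each segment gives final E = 1.5590.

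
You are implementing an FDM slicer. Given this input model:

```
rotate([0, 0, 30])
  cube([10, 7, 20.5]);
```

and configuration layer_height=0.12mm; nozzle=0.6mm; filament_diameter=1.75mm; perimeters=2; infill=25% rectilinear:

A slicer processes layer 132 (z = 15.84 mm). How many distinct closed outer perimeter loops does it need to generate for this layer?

At z = 15.84 mm: the 10×7 cube contributes its full rectangle; (whole slice rotated 30° about Z — lengths, areas and connectivity unchanged). The result has 1 disconnected region.

1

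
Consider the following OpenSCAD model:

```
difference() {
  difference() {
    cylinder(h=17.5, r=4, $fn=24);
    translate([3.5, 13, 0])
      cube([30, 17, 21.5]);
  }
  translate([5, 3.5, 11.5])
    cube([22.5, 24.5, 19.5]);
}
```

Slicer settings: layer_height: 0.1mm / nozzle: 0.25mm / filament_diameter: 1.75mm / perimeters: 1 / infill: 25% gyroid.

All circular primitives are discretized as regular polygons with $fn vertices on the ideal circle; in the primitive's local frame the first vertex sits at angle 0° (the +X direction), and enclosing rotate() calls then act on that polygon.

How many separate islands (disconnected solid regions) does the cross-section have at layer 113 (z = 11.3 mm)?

1

At z = 11.3 mm: the cylinder: section is a regular 24-gon, circumradius r=4; the 30×17 cube at (3.5, 13) contributes its full rectangle; Taking the first minus the rest: starting from the r=4 cylinder, the 30×17 cube at (3.5, 13) misses the remaining region (no effect) — 1 connected region; the cube at (5, 3.5) does not reach this height (z outside [11.5, 31]); Taking the first minus the rest: none of the subtracted shapes is present at this height, so that combined region is unchanged — 1 connected region. Overall, the cross-section is a single solid region. Island count = 1.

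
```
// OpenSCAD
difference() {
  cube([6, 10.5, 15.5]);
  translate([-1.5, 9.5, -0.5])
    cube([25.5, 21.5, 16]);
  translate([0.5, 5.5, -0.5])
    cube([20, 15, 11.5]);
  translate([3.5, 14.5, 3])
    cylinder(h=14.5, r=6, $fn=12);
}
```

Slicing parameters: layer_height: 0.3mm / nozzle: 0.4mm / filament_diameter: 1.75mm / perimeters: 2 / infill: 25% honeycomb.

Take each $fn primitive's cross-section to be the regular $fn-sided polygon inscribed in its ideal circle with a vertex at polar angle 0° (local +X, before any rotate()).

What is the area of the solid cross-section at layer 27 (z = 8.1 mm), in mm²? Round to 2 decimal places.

At z = 8.1 mm: the cube is present — its section is the full 6×10.5 rectangle (area 63.00 mm²); the cube at (-1.5, 9.5) is present — its section is the full 25.5×21.5 rectangle (area 548.25 mm²); the cube at (0.5, 5.5) is present — its section is the full 20×15 rectangle (area 300.00 mm²); the cylinder at (3.5, 14.5): section is a regular 12-gon, circumradius r=6 (area = (12/2)·6.000²·sin(360°/12) = 108.00 mm²); Taking the first minus the rest: starting from the 6×10.5 cube (63.00 mm²), the 25.5×21.5 cube at (-1.5, 9.5) partially overlaps it — only the 6.00 mm² overlap (of its 548.25 mm²) is removed, clipping the outline; the 20×15 cube at (0.5, 5.5) partially overlaps it — only the 22.00 mm² overlap (of its 300.00 mm²) is removed, clipping the outline; the r=6 cylinder at (3.5, 14.5) partially overlaps it — only the 0.02 mm² overlap (of its 108.00 mm²) is removed, clipping the outline — area = 34.98 mm². Overall, the cross-section is a single solid region. Net area = 34.98 mm².

34.98 mm²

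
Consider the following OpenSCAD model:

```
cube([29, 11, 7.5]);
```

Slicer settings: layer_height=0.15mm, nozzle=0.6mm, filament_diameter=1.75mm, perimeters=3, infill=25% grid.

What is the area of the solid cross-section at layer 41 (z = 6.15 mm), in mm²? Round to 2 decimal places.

319.00 mm²

At z = 6.15 mm: the cube is present — its section is the full 29×11 rectangle (area 319.00 mm²). Overall, the cross-section is a single solid region. Net area = 319.00 mm².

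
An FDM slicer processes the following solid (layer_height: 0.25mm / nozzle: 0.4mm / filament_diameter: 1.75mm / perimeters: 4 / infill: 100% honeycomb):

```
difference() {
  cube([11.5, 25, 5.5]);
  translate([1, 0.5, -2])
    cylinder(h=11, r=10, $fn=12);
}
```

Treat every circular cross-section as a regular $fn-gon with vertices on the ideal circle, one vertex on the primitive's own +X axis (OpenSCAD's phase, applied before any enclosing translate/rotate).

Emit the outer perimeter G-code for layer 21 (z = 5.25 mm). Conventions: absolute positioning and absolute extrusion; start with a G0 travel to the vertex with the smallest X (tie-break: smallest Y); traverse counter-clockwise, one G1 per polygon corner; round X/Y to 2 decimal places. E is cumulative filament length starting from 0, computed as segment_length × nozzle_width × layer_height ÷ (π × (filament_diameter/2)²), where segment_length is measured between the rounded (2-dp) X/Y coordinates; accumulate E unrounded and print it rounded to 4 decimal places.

At z = 5.25 mm: the cube (footprint 11.5×25) is included at this height; the r=10 cylinder at (1, 0.5) gives a regular 12-gon of circumradius 10 (constant along its height); Subtracting the remaining from the first: starting from the 11.5×25 cube, the r=10 cylinder at (1, 0.5) partially overlaps it — only the 90.33 mm² overlap (of its 300.00 mm²) is removed, clipping the outline — 1 connected region. The outline is a single polygon with 9 vertices. Extrusion per mm of travel: 0.4 × 0.25 / (π × 0.875²) = 0.041575. Accumulating E over each segment gives final E = 2.8679.

G0 X0.00 Y10.23 Z5.25
G1 X1.00 Y10.50 E0.0431
G1 X6.00 Y9.16 E0.2583
G1 X9.66 Y5.50 E0.4735
G1 X11.00 Y0.50 E0.6887
G1 X10.87 Y0.00 E0.7102
G1 X11.50 Y0.00 E0.7364
G1 X11.50 Y25.00 E1.7757
G1 X0.00 Y25.00 E2.2538
G1 X0.00 Y10.23 E2.8679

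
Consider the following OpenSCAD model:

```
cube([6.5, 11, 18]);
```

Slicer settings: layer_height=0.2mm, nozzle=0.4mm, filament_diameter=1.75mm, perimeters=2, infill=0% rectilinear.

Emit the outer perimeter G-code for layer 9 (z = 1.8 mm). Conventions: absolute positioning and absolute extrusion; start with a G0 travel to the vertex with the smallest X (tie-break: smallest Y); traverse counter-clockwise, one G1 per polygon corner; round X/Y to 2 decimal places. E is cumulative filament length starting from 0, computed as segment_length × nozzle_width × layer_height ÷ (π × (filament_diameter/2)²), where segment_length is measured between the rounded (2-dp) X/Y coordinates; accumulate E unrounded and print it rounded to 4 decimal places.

At z = 1.8 mm: the cube (footprint 6.5×11) is included at this height. The outline is a single polygon with 4 vertices. Extrusion per mm of travel: 0.4 × 0.2 / (π × 0.875²) = 0.033260. Accumulating E over each segment gives final E = 1.1641.

G0 X0.00 Y0.00 Z1.80
G1 X6.50 Y0.00 E0.2162
G1 X6.50 Y11.00 E0.5821
G1 X0.00 Y11.00 E0.7982
G1 X0.00 Y0.00 E1.1641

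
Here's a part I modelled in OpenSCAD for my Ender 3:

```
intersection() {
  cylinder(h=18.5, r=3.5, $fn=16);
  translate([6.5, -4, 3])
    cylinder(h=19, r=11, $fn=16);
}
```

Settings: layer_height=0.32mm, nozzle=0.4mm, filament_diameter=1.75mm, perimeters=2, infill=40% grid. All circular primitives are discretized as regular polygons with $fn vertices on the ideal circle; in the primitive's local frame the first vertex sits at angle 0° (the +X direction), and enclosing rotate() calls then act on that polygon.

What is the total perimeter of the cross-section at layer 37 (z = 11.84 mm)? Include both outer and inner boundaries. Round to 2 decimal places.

21.74 mm

At z = 11.84 mm: the cylinder: section is a regular 16-gon, circumradius r=3.5 (perimeter = 2·16·3.500·sin(180°/16) = 21.85 mm); the r=11 cylinder at (6.5, -4) gives a regular 16-gon of circumradius 11 (constant along its height) (perimeter = 2·16·11.000·sin(180°/16) = 68.67 mm); Keeping only the common overlap: the r=11 cylinder at (6.5, -4) partially overlaps the r=3.5 cylinder; clipping to the common part keeps 36.96 mm² — boundary = 21.74 mm. Overall, the cross-section is a single solid region. Total boundary length (outer) = 21.74 mm.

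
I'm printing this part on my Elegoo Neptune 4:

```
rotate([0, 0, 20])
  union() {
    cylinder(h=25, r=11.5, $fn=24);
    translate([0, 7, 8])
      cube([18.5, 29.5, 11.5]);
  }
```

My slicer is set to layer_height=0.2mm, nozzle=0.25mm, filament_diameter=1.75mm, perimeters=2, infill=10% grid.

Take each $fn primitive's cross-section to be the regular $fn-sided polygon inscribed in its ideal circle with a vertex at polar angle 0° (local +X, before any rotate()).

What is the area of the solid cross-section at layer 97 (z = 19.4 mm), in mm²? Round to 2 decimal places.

928.52 mm²

At z = 19.4 mm: the r=11.5 cylinder gives a regular 24-gon of circumradius 11.5 (constant along its height) (area = (24/2)·11.500²·sin(360°/24) = 410.75 mm²); the cube at (0, 7) (footprint 18.5×29.5) is included at this height (area 545.75 mm²); Taking the union: the regions partially overlap — summed areas 956.50 mm² minus the doubly-counted overlap 27.98 mm² gives 928.52 mm² — area = 928.52 mm²; (rotated 20° about Z; rotation is an isometry so areas/perimeters/island counts are preserved). Overall, the cross-section is a single solid region. Net area = 928.52 mm².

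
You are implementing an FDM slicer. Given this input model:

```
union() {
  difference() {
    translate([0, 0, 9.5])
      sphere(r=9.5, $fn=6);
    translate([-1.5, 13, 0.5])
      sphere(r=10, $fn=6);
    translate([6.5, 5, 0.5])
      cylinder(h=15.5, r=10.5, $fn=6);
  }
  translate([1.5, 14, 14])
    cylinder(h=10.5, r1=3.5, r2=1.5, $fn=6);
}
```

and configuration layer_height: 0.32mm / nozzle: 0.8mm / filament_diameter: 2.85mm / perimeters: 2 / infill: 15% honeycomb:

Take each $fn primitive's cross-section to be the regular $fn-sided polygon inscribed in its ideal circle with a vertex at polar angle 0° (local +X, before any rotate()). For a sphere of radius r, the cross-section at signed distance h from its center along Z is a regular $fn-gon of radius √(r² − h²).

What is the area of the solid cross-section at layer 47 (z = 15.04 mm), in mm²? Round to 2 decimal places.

99.21 mm²

At z = 15.04 mm: the sphere: section is a regular 6-gon, circumradius = √(r²−h²) = √(9.5²−5.54²) = 7.717 (area = (6/2)·7.717²·sin(360°/6) = 154.74 mm²); the sphere at (-1.5, 13) is not intersected at this z (|z−center|=14.540 > r=10); the cylinder at (6.5, 5): section is a regular 6-gon, circumradius r=10.5 (area = (6/2)·10.500²·sin(360°/6) = 286.44 mm²); Taking the first minus the rest: starting from the r=9.5 sphere (154.74 mm²), the r=10.5 cylinder at (6.5, 5) partially overlaps it — only the 83.86 mm² overlap (of its 286.44 mm²) is removed, clipping the outline — area = 70.88 mm²; the cone at (1.5, 14): at t=0.099 of its height the radius interpolates to r₁+(r₂−r₁)t = 3.302, giving a regular 6-gon of that circumradius (area = (6/2)·3.302²·sin(360°/6) = 28.33 mm²); Taking the union: the 2 present regions are separate (no shared area or edge), so areas and boundary lengths simply add and each stays a separate island — area = 99.21 mm². Overall, the cross-section has 2 separate islands. Net area = 99.21 mm².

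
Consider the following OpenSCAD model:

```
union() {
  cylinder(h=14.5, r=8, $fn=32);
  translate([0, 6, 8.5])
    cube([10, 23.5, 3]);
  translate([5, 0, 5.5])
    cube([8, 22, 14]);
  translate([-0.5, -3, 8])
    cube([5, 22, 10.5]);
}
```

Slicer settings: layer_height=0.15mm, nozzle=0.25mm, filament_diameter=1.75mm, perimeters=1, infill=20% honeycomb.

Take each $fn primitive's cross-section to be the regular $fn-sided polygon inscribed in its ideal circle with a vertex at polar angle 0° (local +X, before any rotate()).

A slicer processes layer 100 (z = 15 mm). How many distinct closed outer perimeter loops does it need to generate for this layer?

2

At z = 15 mm: the cylinder is absent (z outside [0, 14.5]); the cube at (0, 6) does not reach this height (z outside [8.5, 11.5]); the 8×22 cube at (5, 0) contributes its full rectangle; the cube at (-0.5, -3) is present — its section is the full 5×22 rectangle; Taking the union: the 2 present regions are separate (no shared area or edge), so areas and boundary lengths simply add and each stays a separate island — 2 connected regions. The result has 2 disconnected regions.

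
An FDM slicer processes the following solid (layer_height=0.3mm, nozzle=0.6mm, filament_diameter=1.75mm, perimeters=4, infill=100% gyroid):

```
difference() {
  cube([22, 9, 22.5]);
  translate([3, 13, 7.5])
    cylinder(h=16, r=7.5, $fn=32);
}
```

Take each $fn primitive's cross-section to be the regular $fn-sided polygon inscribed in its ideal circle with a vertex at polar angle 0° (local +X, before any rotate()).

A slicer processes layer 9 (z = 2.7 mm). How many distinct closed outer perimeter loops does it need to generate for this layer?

1

At z = 2.7 mm: the cube is present — its section is the full 22×9 rectangle; the cylinder at (3, 13) does not reach this height (z outside [7.5, 23.5]); After the difference (first − rest): none of the subtracted shapes is present at this height, so the 22×9 cube is unchanged — 1 connected region. The result has 1 disconnected region.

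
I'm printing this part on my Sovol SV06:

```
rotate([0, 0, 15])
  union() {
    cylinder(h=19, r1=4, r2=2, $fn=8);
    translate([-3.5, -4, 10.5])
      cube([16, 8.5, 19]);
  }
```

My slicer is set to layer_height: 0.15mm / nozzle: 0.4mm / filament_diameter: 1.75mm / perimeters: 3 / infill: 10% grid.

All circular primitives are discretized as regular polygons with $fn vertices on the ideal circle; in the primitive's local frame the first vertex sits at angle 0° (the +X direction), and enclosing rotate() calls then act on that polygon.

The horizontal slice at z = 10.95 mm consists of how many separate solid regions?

At z = 10.95 mm: the cone (r1=4→r2=2) has section circumradius 2.847 here — a regular 8-gon; the 16×8.5 cube at (-3.5, -4) contributes its full rectangle; Taking the union: the cone lies entirely inside the 16×8.5 cube at (-3.5, -4), so the union is just the 16×8.5 cube at (-3.5, -4) — 1 connected region; (rotated 15° about Z; rotation is an isometry so areas/perimeters/island counts are preserved). The result has 1 disconnected region.

1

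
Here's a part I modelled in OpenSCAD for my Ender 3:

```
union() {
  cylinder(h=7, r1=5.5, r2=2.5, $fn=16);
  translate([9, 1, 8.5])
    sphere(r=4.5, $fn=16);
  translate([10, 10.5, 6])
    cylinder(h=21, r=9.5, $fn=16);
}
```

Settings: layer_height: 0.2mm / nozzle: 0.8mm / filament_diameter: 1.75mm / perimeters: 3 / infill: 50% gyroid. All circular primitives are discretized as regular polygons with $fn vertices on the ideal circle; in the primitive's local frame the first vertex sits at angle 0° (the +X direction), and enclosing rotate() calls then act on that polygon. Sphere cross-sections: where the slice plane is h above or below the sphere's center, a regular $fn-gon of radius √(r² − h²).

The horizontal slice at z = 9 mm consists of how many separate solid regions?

At z = 9 mm: the cone is not intersected at this z (z outside [0, 7]); the r=4.5 sphere at (9, 1) contributes a regular 16-gon of circumradius √(4.5²−0.5²) = 4.472; the r=9.5 cylinder at (10, 10.5) gives a regular 16-gon of circumradius 9.5 (constant along its height); Taking the union: the regions partially overlap (shared area 26.03 mm²), so overlapping operands fuse into one piece — 1 connected region. The result has 1 disconnected region.

1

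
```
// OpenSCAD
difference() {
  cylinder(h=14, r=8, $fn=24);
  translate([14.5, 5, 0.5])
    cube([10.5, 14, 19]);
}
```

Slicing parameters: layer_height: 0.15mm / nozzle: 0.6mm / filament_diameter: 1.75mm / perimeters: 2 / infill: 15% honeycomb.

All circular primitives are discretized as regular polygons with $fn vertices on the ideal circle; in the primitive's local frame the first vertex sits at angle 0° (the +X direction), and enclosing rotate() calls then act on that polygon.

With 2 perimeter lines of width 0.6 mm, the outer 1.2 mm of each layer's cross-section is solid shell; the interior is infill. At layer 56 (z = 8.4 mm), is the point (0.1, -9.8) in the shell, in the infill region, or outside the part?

At z = 8.4 mm: the cylinder: section is a regular 24-gon, circumradius r=8; the cube at (14.5, 5) (footprint 10.5×14) is included at this height; After the difference (first − rest): starting from the r=8 cylinder, the 10.5×14 cube at (14.5, 5) misses the remaining region (no effect) — 1 connected region. Overall, the cross-section is a single solid region. The nearest boundary edge runs (2.07, -7.73)→(-0.00, -8.00); distance from the point to it = 1.80 mm. The point is not inside any of the regions above, so it lies outside the cross-section (1.80 mm from the nearest boundary).

outside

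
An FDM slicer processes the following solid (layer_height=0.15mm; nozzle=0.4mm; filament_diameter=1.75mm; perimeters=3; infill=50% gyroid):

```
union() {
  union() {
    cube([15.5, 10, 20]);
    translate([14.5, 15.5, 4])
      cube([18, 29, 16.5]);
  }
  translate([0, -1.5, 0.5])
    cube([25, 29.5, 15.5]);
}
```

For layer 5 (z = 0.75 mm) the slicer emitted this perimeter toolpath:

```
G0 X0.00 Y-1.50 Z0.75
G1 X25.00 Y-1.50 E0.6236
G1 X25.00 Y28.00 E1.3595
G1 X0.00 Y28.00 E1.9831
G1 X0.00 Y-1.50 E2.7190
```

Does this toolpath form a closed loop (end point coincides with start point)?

yes

Start point (G0): (0.00, -1.50). End point (last G1): the path returns to the start — closed.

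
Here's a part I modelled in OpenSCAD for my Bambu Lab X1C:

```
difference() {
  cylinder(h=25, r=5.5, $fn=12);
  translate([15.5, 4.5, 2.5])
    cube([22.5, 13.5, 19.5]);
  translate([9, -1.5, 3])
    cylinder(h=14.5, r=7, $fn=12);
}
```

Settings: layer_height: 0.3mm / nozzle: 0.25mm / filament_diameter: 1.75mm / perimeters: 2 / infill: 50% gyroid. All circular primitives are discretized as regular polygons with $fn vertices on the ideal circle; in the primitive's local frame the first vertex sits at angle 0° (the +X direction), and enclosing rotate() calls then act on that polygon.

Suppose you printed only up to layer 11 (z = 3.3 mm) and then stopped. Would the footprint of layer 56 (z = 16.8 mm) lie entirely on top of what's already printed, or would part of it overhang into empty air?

entirely on top

Compare the two slices. At z = 3.3: the cylinder: section is a regular 12-gon, circumradius r=5.5 (area = (12/2)·5.500²·sin(360°/12) = 90.75 mm²); the cube at (15.5, 4.5) (footprint 22.5×13.5) is included at this height (area 303.75 mm²); the r=7 cylinder at (9, -1.5) gives a regular 12-gon of circumradius 7 (constant along its height) (area = (12/2)·7.000²·sin(360°/12) = 147.00 mm²); Subtracting the remaining from the first: starting from the r=5.5 cylinder (90.75 mm²), the 22.5×13.5 cube at (15.5, 4.5) misses the remaining region (no effect); the r=7 cylinder at (9, -1.5) partially overlaps it — only the 17.00 mm² overlap (of its 147.00 mm²) is removed, clipping the outline — area = 73.75 mm². At z = 16.8: the cylinder: section is a regular 12-gon, circumradius r=5.5 (area = (12/2)·5.500²·sin(360°/12) = 90.75 mm²); the cube at (15.5, 4.5) is present — its section is the full 22.5×13.5 rectangle (area 303.75 mm²); the cylinder at (9, -1.5): section is a regular 12-gon, circumradius r=7 (area = (12/2)·7.000²·sin(360°/12) = 147.00 mm²); Taking the first minus the rest: starting from the r=5.5 cylinder (90.75 mm²), the 22.5×13.5 cube at (15.5, 4.5) misses the remaining region (no effect); the r=7 cylinder at (9, -1.5) partially overlaps it — only the 17.00 mm² overlap (of its 147.00 mm²) is removed, clipping the outline — area = 73.75 mm². Checking containment: the cross-section at z = 16.8 is a subset of the cross-section at z = 3.3.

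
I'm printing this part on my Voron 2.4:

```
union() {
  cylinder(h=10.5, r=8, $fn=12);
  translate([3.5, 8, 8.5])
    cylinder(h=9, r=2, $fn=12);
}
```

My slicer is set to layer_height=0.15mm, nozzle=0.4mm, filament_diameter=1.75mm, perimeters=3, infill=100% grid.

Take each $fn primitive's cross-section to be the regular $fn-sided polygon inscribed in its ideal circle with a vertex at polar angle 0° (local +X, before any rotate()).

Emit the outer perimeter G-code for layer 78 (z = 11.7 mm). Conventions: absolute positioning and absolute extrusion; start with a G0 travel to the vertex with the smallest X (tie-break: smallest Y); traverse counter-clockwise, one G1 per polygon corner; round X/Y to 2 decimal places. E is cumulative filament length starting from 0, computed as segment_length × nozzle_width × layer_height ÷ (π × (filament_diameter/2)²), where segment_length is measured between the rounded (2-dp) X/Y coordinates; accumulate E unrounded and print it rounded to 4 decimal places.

G0 X1.50 Y8.00 Z11.70
G1 X1.77 Y7.00 E0.0258
G1 X2.50 Y6.27 E0.0516
G1 X3.50 Y6.00 E0.0774
G1 X4.50 Y6.27 E0.1033
G1 X5.23 Y7.00 E0.1290
G1 X5.50 Y8.00 E0.1549
G1 X5.23 Y9.00 E0.1807
G1 X4.50 Y9.73 E0.2064
G1 X3.50 Y10.00 E0.2323
G1 X2.50 Y9.73 E0.2581
G1 X1.77 Y9.00 E0.2839
G1 X1.50 Y8.00 E0.3097

At z = 11.7 mm: the cylinder is not intersected at this z (z outside [0, 10.5]); the cylinder at (3.5, 8): section is a regular 12-gon, circumradius r=2; Taking the union: only the r=2 cylinder at (3.5, 8) is present, so the union is just that shape — 1 connected region. The outline is a single polygon with 12 vertices. Extrusion per mm of travel: 0.4 × 0.15 / (π × 0.875²) = 0.024945. Accumulating E over each segment gives final E = 0.3097.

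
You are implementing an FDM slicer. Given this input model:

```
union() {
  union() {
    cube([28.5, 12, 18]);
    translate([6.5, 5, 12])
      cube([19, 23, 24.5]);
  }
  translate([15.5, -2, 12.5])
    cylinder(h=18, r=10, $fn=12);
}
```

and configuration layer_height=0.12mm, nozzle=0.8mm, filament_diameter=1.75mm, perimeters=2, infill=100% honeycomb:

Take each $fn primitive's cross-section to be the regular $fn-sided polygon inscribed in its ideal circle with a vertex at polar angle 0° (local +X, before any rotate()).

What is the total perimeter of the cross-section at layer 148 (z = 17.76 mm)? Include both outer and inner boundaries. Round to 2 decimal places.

129.27 mm

At z = 17.76 mm: the 28.5×12 cube contributes its full rectangle (perimeter 81.00 mm); the cube at (6.5, 5) is present — its section is the full 19×23 rectangle (perimeter 84.00 mm); Merging all regions: the regions partially overlap (shared area 133.00 mm²), so the edge portions inside another operand are dropped and the merged outline is re-measured after clipping — boundary = 113.00 mm; the r=10 cylinder at (15.5, -2) contributes a regular 12-gon of circumradius 10 (perimeter = 2·12·10.000·sin(180°/12) = 62.12 mm); Combining (union): the regions partially overlap (shared area 111.07 mm²), so the edge portions inside another operand are dropped and the merged outline is re-measured after clipping — boundary = 129.27 mm. Overall, the cross-section is a single solid region. Total boundary length (outer) = 129.27 mm.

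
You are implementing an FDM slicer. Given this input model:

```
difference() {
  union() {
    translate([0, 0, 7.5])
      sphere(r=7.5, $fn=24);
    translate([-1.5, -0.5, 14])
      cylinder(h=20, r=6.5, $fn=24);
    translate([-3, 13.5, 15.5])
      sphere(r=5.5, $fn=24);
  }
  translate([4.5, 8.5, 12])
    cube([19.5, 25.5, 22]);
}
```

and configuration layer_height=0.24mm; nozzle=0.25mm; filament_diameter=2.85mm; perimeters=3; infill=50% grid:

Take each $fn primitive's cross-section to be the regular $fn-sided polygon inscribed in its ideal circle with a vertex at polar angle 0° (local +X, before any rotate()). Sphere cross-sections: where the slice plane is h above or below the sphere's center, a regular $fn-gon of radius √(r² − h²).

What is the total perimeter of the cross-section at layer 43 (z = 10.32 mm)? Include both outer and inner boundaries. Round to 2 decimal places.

At z = 10.32 mm: the sphere: section is a regular 24-gon, circumradius = √(r²−h²) = √(7.5²−2.82²) = 6.950 (perimeter = 2·24·6.950·sin(180°/24) = 43.54 mm); the cylinder at (-1.5, -0.5) is not intersected at this z (z outside [14, 34]); the sphere at (-3, 13.5): section is a regular 24-gon, circumradius = √(r²−h²) = √(5.5²−5.18²) = 1.849 (perimeter = 2·24·1.849·sin(180°/24) = 11.58 mm); Merging all regions: the 2 present regions are separate (no shared area or edge), so areas and boundary lengths simply add and each stays a separate island — boundary = 55.12 mm; the cube at (4.5, 8.5) is not intersected at this z (z outside [12, 34]); Subtracting the remaining from the first: none of the subtracted shapes is present at this height, so the result so far is unchanged — boundary = 55.12 mm. Overall, the cross-section has 2 separate islands. Total boundary length (outer) = 55.12 mm.

55.12 mm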